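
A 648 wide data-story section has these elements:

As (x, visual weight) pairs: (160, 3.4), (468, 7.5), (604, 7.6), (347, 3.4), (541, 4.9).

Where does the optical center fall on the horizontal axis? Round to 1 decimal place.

x ≈ 465.5

Σw = 3.4 + 7.5 + 7.6 + 3.4 + 4.9 = 26.8.
x: (3.4·160 + 7.5·468 + 7.6·604 + 3.4·347 + 4.9·541) / 26.8 = 12475.1 / 26.8 ≈ 465.49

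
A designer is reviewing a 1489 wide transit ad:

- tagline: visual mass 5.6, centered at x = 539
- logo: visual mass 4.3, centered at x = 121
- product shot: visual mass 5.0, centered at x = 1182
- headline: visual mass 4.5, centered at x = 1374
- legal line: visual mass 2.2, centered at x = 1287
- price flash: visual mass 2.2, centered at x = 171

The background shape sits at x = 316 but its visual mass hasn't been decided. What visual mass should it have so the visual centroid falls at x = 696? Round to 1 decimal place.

w ≈ 6.0

Known weights sum to 5.6 + 4.3 + 5.0 + 4.5 + 2.2 + 2.2 = 23.8; their moment is 5.6·539 + 4.3·121 + 5.0·1182 + 4.5·1374 + 2.2·1287 + 2.2·171 = 18839.3.
For the centroid to hit 696: (18839.3 + w·316) / (23.8 + w) = 696.
Rearranging, w·(316 − 696) = 696·23.8 − 18839.3 = -2274.5, so w ≈ -2274.5/-380 = 5.99.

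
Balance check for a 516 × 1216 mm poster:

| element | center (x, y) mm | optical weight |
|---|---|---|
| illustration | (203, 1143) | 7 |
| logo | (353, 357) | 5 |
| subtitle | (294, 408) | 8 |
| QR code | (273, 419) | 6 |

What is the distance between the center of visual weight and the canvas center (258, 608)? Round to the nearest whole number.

≈ 20 mm

Σw = 7 + 5 + 8 + 6 = 26.
x: (7·203 + 5·353 + 8·294 + 6·273) / 26 = 7176 / 26 ≈ 276.00
y: (7·1143 + 5·357 + 8·408 + 6·419) / 26 = 15564 / 26 ≈ 598.62
Offset from (258, 608): Δx ≈ 18.00, Δy ≈ -9.38; distance = √(Δx² + Δy²) ≈ 20.30.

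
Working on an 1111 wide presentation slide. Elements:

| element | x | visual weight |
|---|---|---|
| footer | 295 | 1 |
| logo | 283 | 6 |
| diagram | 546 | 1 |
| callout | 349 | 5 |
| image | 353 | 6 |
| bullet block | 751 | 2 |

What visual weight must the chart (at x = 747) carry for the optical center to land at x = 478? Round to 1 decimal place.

Fixed elements: Σw = 1 + 6 + 1 + 5 + 6 + 2 = 21, Σw·x = 1·295 + 6·283 + 1·546 + 5·349 + 6·353 + 2·751 = 7904.
Balance at x = 478 requires (7904 + w·747) / (21 + w) = 478.
So w = (478·21 − 7904)/(747 − 478) = 2134/269 ≈ 7.93.

w ≈ 7.9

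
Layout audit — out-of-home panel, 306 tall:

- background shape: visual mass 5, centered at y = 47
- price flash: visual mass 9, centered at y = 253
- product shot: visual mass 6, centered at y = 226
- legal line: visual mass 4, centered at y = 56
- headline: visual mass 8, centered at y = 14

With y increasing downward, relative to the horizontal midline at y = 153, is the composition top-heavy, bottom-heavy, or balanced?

top-heavy

Σw = 5 + 9 + 6 + 4 + 8 = 32.
Σw·y = 5·47 + 9·253 + 6·226 + 4·56 + 8·14 = 4204, so ȳ = 4204/32 ≈ 131.38.
Since 131.4 is above (smaller y than) 153, the composition reads top-heavy.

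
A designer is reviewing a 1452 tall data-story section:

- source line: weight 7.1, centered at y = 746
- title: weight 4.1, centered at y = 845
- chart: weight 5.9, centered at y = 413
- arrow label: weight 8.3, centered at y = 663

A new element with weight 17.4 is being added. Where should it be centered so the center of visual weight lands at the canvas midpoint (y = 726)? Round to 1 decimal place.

With the new element, Σw becomes 7.1 + 4.1 + 5.9 + 8.3 + 17.4 = 42.8.
y: target moment 42.8×726 = 31072.8; current 7.1·746 + 4.1·845 + 5.9·413 + 8.3·663 = 16700.7; the new element supplies 14372.1, so y = 14372.1/17.4 ≈ 825.98.

y ≈ 826.0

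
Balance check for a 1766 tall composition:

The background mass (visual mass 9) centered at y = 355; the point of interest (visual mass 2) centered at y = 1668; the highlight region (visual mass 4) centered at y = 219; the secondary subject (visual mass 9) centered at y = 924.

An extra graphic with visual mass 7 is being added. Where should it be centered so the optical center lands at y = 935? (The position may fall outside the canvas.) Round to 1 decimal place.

y ≈ 1894.6

With the extra graphic, Σw becomes 9 + 2 + 4 + 9 + 7 = 31.
y: need Σw·y = 31·935 = 28985. Existing = 9·355 + 2·1668 + 4·219 + 9·924 = 15723. Remainder 13262 / 7 ≈ 1894.57.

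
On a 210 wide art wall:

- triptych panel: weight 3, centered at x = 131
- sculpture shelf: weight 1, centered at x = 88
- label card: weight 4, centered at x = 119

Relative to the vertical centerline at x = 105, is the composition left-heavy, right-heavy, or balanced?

right-heavy

Total weight = 3 + 1 + 4 = 8.
x-moment: 3·131 + 1·88 + 4·119 = 957; centroid 957/8 ≈ 119.62.
119.6 vs midline 105 → right-heavy.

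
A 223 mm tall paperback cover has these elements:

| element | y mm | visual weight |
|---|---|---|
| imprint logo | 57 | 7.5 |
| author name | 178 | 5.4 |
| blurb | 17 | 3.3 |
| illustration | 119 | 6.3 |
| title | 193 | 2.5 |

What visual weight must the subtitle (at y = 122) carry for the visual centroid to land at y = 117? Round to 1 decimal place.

Existing Σw = 25.0 (7.5 + 5.4 + 3.3 + 6.3 + 2.5); existing moment 7.5·57 + 5.4·178 + 3.3·17 + 6.3·119 + 2.5·193 = 2677.0.
Balance at y = 117 requires (2677.0 + w·122) / (25.0 + w) = 117.
Solving: w = (117·25.0 − 2677.0) / (122 − 117) = 248.0 / 5 ≈ 49.60.

w ≈ 49.6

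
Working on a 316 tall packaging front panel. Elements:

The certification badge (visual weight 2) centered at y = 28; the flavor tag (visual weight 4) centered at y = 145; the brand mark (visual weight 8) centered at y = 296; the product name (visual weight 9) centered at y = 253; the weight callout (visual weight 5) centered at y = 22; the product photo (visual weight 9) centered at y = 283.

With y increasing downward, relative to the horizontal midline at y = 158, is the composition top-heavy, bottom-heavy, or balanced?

bottom-heavy

Weights sum to 2 + 4 + 8 + 9 + 5 + 9 = 37.
Σw·y = 2·28 + 4·145 + 8·296 + 9·253 + 5·22 + 9·283 = 7938, so ȳ = 7938/37 ≈ 214.54.
214.5 vs midline 158 → bottom-heavy.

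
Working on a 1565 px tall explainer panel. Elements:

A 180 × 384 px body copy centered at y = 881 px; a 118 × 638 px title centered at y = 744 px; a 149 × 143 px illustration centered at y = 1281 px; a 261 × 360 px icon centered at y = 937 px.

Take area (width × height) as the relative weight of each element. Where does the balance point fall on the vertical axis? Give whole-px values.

Areas → weights: body copy 180·384 = 69120, title 118·638 = 75284, illustration 149·143 = 21307, icon 261·360 = 93960; Σw = 259671.
y-moment: 69120·881 + 75284·744 + 21307·1281 + 93960·937 = 232240803; centroid 232240803/259671 ≈ 894.37.

y ≈ 894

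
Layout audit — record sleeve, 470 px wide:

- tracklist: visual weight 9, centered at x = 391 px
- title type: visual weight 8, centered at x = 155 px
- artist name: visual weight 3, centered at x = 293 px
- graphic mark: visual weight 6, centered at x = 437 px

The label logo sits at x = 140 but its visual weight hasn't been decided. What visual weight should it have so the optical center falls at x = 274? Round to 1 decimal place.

Existing Σw = 26 (9 + 8 + 3 + 6); existing moment 9·391 + 8·155 + 3·293 + 6·437 = 8260.
Set Σw·x/Σw = 274: (8260 + 140w) = 274·(26 + w).
Solving: w = (274·26 − 8260) / (140 − 274) = -1136 / -134 ≈ 8.48.

w ≈ 8.5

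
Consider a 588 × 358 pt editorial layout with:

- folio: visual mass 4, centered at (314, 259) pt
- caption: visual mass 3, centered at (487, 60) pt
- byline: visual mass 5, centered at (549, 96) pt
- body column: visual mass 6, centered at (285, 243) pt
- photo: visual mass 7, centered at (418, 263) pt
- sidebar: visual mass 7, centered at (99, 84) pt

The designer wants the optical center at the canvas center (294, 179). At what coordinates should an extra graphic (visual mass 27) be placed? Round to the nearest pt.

(243, 184)

New total weight: (4 + 3 + 5 + 6 + 7 + 7) + 27 = 59.
Along x: (10791 + 27·x) / 59 = 294 (existing moment 4·314 + 3·487 + 5·549 + 6·285 + 7·418 + 7·99 = 10791) ⇒ x = (17346 − 10791) / 27 ≈ 242.78.
Along y: (5583 + 27·y) / 59 = 179 (existing moment 4·259 + 3·60 + 5·96 + 6·243 + 7·263 + 7·84 = 5583) ⇒ y = (10561 − 5583) / 27 ≈ 184.37.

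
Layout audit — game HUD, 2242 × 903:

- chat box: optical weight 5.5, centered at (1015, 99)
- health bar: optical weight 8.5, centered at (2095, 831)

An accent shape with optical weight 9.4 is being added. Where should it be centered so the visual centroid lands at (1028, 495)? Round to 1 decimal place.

(70.8, 422.9)

After adding the accent shape, total weight = 5.5 + 8.5 + 9.4 = 23.4.
x: need Σw·x = 23.4·1028 = 24055.2. Existing = 5.5·1015 + 8.5·2095 = 23390.0. Remainder 665.2 / 9.4 ≈ 70.77.
y: need Σw·y = 23.4·495 = 11583.0. Existing = 5.5·99 + 8.5·831 = 7608.0. Remainder 3975.0 / 9.4 ≈ 422.87.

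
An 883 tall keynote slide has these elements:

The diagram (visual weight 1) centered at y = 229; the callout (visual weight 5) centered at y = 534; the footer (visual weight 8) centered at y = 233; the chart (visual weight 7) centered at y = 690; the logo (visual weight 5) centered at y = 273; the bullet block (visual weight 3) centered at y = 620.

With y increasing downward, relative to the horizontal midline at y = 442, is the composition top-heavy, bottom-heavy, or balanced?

Weights sum to 1 + 5 + 8 + 7 + 5 + 3 = 29.
y: moment 12818 / weight 29 ≈ 442.00
442.00 = 442 exactly: balanced.

balanced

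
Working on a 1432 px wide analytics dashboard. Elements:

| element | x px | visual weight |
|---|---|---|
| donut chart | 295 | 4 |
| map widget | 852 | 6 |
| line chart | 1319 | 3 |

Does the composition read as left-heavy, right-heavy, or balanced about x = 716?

right-heavy

Σw = 4 + 6 + 3 = 13.
Σw·x = 4·295 + 6·852 + 3·1319 = 10249, so x̄ = 10249/13 ≈ 788.38.
788.4 lies right of the midline 716, so the layout is right-heavy.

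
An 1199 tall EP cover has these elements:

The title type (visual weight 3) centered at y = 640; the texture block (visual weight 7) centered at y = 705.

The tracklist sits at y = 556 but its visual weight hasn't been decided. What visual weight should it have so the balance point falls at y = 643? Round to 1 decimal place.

w ≈ 4.9

Known weights sum to 3 + 7 = 10; their moment is 3·640 + 7·705 = 6855.
Balance at y = 643 requires (6855 + w·556) / (10 + w) = 643.
Solving: w = (643·10 − 6855) / (556 − 643) = -425 / -87 ≈ 4.89.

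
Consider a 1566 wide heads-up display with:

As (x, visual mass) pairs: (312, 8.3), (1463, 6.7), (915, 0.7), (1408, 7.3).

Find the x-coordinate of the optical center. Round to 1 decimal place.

Weights sum to 8.3 + 6.7 + 0.7 + 7.3 = 23.0.
Σw·x = 8.3·312 + 6.7·1463 + 0.7·915 + 7.3·1408 = 23310.6, so x̄ = 23310.6/23.0 ≈ 1013.50.

x ≈ 1013.5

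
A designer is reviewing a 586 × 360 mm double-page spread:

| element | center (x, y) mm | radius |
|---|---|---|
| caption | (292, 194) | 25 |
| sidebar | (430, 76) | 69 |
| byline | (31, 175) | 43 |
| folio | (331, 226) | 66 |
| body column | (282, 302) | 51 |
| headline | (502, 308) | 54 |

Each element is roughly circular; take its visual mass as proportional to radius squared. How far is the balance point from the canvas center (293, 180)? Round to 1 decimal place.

Weights ∝ r²: caption 25² = 625, sidebar 69² = 4761, byline 43² = 1849, folio 66² = 4356, body column 51² = 2601, headline 54² = 2916; Σw = 17108.
x: moment 5926199 / weight 17108 ≈ 346.40
y: moment 3474747 / weight 17108 ≈ 203.11
Offset from (293, 180): Δx ≈ 53.40, Δy ≈ 23.11; distance = √(Δx² + Δy²) ≈ 58.18.

≈ 58.2 mm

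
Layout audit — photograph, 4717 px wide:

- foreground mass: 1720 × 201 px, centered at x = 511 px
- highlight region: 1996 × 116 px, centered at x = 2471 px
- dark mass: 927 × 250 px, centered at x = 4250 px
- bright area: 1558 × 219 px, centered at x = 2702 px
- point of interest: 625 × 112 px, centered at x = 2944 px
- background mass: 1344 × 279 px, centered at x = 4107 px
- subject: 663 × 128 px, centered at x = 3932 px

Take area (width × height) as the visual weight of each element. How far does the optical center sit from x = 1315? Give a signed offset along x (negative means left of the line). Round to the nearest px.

Areas → weights: foreground mass 1720·201 = 345720, highlight region 1996·116 = 231536, dark mass 927·250 = 231750, bright area 1558·219 = 341202, point of interest 625·112 = 70000, background mass 1344·279 = 374976, subject 663·128 = 84864; Σw = 1680048.
Σw·x = 345720·511 + 231536·2471 + 231750·4250 + 341202·2702 + 70000·2944 + 374976·4107 + 84864·3932 = 4735445360, so x̄ = 4735445360/1680048 ≈ 2818.64.
Difference: 2818.64 − 1315 ≈ 1503.64.

≈ 1504 px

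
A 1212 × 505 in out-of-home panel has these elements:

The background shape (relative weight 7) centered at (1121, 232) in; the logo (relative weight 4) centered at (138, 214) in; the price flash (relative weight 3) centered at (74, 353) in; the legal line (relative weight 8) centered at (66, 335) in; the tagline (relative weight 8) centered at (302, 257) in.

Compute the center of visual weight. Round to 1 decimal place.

(385.5, 275.8)

Σw = 7 + 4 + 3 + 8 + 8 = 30.
x: (7·1121 + 4·138 + 3·74 + 8·66 + 8·302) / 30 = 11565 / 30 ≈ 385.50
y: (7·232 + 4·214 + 3·353 + 8·335 + 8·257) / 30 = 8275 / 30 ≈ 275.83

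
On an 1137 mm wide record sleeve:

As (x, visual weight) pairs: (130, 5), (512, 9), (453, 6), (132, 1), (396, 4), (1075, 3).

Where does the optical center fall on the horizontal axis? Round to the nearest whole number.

Weights sum to 5 + 9 + 6 + 1 + 4 + 3 = 28.
x: moment 12917 / weight 28 ≈ 461.32

x ≈ 461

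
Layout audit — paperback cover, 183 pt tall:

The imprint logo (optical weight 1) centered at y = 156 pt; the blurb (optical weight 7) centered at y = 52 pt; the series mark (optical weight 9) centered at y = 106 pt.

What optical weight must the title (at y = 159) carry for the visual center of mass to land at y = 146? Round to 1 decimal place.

Existing Σw = 17 (1 + 7 + 9); existing moment 1·156 + 7·52 + 9·106 = 1474.
Set Σw·y/Σw = 146: (1474 + 159w) = 146·(17 + w).
Rearranging, w·(159 − 146) = 146·17 − 1474 = 1008, so w ≈ 1008/13 = 77.54.

w ≈ 77.5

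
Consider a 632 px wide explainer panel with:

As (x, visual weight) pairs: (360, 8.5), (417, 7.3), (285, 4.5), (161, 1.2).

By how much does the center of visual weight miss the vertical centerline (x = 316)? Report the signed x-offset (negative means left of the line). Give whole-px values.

≈ 37 px

Weights sum to 8.5 + 7.3 + 4.5 + 1.2 = 21.5.
Σw·x = 8.5·360 + 7.3·417 + 4.5·285 + 1.2·161 = 7579.8, so x̄ = 7579.8/21.5 ≈ 352.55.
Offset from x = 316: 352.55 − 316 ≈ 36.55.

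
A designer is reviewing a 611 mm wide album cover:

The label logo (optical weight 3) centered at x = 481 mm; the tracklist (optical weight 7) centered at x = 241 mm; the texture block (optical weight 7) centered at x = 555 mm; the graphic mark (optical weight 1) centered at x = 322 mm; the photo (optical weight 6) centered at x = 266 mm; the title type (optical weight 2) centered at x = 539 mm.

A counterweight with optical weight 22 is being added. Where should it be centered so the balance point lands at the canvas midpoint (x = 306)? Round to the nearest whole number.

x ≈ 213

With the counterweight, Σw becomes 3 + 7 + 7 + 1 + 6 + 2 + 22 = 48.
Along x: (10011 + 22·x) / 48 = 306 (existing moment 3·481 + 7·241 + 7·555 + 1·322 + 6·266 + 2·539 = 10011) ⇒ x = (14688 − 10011) / 22 ≈ 212.59.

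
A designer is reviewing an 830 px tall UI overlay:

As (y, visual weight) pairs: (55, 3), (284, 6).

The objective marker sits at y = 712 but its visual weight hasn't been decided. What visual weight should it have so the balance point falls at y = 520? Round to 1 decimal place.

Existing Σw = 9 (3 + 6); existing moment 3·55 + 6·284 = 1869.
For the centroid to hit 520: (1869 + w·712) / (9 + w) = 520.
Solving: w = (520·9 − 1869) / (712 − 520) = 2811 / 192 ≈ 14.64.

w ≈ 14.6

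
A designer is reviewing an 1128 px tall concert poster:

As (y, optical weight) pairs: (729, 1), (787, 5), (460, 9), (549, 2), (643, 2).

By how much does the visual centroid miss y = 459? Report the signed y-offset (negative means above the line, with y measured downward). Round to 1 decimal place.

Weights sum to 1 + 5 + 9 + 2 + 2 = 19.
Σw·y = 1·729 + 5·787 + 9·460 + 2·549 + 2·643 = 11188, so ȳ = 11188/19 ≈ 588.84.
Against y = 459, that's 588.84 − 459 = 129.84.

≈ 129.8 px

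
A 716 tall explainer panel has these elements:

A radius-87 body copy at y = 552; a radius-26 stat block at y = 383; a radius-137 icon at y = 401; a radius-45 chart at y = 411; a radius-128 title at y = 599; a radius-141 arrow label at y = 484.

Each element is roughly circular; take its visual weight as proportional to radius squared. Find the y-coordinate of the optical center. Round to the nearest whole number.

Weights ∝ r²: body copy 87² = 7569, stat block 26² = 676, icon 137² = 18769, chart 45² = 2025, title 128² = 16384, arrow label 141² = 19881; Σw = 65304.
y-moment: 7569·552 + 676·383 + 18769·401 + 2025·411 + 16384·599 + 19881·484 = 32232060; centroid 32232060/65304 ≈ 493.57.

y ≈ 494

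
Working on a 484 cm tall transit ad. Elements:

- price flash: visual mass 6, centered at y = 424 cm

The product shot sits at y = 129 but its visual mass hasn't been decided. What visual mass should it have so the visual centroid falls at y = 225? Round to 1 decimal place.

w ≈ 12.4

The single fixed element contributes weight 6, moment 6·424 = 2544.
Set Σw·y/Σw = 225: (2544 + 129w) = 225·(6 + w).
Rearranging, w·(129 − 225) = 225·6 − 2544 = -1194, so w ≈ -1194/-96 = 12.44.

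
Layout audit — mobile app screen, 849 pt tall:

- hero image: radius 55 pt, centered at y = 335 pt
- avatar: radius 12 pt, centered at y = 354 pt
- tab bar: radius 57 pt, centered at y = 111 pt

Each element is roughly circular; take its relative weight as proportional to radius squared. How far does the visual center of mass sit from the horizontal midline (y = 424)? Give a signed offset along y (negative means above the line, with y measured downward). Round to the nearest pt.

Weights ∝ r²: hero image 55² = 3025, avatar 12² = 144, tab bar 57² = 3249; Σw = 6418.
y: (3025·335 + 144·354 + 3249·111) / 6418 = 1424990 / 6418 ≈ 222.03
Offset from y = 424: 222.03 − 424 ≈ -201.97.

≈ -202 pt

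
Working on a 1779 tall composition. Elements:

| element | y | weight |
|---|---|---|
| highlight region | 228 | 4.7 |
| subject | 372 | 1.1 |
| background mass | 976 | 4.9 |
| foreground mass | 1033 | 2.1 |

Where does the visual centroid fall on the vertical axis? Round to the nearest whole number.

Weights sum to 4.7 + 1.1 + 4.9 + 2.1 = 12.8.
y: (4.7·228 + 1.1·372 + 4.9·976 + 2.1·1033) / 12.8 = 8432.5 / 12.8 ≈ 658.79

y ≈ 659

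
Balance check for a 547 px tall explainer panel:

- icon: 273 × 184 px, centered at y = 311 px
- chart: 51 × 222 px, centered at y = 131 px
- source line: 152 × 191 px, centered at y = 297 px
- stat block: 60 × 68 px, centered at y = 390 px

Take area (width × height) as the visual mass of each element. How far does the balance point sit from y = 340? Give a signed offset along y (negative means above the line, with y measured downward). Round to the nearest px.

Areas → weights: icon 273·184 = 50232, chart 51·222 = 11322, source line 152·191 = 29032, stat block 60·68 = 4080; Σw = 94666.
Σw·y = 50232·311 + 11322·131 + 29032·297 + 4080·390 = 27319038, so ȳ = 27319038/94666 ≈ 288.58.
Offset from y = 340: 288.58 − 340 ≈ -51.42.

≈ -51 px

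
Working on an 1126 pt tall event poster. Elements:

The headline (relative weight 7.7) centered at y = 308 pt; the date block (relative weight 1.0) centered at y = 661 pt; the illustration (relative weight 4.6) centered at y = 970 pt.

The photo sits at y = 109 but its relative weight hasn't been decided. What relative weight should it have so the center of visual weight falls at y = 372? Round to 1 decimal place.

Known weights sum to 7.7 + 1.0 + 4.6 = 13.3; their moment is 7.7·308 + 1.0·661 + 4.6·970 = 7494.6.
Balance at y = 372 requires (7494.6 + w·109) / (13.3 + w) = 372.
So w = (372·13.3 − 7494.6)/(109 − 372) = -2547.0/-263 ≈ 9.68.

w ≈ 9.7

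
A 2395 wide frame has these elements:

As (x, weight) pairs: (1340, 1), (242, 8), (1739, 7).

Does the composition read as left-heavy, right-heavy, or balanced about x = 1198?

left-heavy

Σw = 1 + 8 + 7 = 16.
x: (1·1340 + 8·242 + 7·1739) / 16 = 15449 / 16 ≈ 965.56
Since 965.6 is left of 1198, the composition reads left-heavy.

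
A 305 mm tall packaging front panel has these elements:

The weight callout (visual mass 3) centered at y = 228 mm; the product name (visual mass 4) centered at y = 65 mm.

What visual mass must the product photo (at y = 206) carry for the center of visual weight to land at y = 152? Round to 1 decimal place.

Fixed elements: Σw = 3 + 4 = 7, Σw·y = 3·228 + 4·65 = 944.
For the centroid to hit 152: (944 + w·206) / (7 + w) = 152.
So w = (152·7 − 944)/(206 − 152) = 120/54 ≈ 2.22.

w ≈ 2.2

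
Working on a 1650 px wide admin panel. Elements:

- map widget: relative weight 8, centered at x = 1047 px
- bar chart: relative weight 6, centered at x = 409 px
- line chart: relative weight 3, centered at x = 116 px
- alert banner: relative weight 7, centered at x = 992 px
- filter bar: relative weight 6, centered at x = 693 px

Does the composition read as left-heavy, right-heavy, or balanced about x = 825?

left-heavy

Weights sum to 8 + 6 + 3 + 7 + 6 = 30.
x-moment: 8·1047 + 6·409 + 3·116 + 7·992 + 6·693 = 22280; centroid 22280/30 ≈ 742.67.
742.7 lies left of the midline 825, so the layout is left-heavy.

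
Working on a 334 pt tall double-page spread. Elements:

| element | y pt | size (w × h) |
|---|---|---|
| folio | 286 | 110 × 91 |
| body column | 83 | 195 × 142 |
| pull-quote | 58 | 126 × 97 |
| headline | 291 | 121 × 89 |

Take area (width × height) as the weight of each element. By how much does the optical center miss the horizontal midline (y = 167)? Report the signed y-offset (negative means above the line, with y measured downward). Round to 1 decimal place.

Taking area as weight: folio 110·91 = 10010, body column 195·142 = 27690, pull-quote 126·97 = 12222, headline 121·89 = 10769. Sum 60691.
y-moment: 10010·286 + 27690·83 + 12222·58 + 10769·291 = 9003785; centroid 9003785/60691 ≈ 148.35.
Offset from y = 167: 148.35 − 167 ≈ -18.65.

≈ -18.6 pt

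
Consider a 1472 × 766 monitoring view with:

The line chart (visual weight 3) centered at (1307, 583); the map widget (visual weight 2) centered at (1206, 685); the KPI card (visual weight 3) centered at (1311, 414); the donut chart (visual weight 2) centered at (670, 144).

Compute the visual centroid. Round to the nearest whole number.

(1161, 465)

Σw = 3 + 2 + 3 + 2 = 10.
Σw·x = 3·1307 + 2·1206 + 3·1311 + 2·670 = 11606, so x̄ = 11606/10 ≈ 1160.60.
Σw·y = 3·583 + 2·685 + 3·414 + 2·144 = 4649, so ȳ = 4649/10 ≈ 464.90.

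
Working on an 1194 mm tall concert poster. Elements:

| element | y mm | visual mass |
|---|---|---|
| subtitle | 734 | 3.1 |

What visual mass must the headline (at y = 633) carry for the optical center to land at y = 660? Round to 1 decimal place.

w ≈ 8.5

Known: weight 3.1 with moment 3.1·734 = 2275.4.
For the centroid to hit 660: (2275.4 + w·633) / (3.1 + w) = 660.
Solving: w = (660·3.1 − 2275.4) / (633 − 660) = -229.4 / -27 ≈ 8.50.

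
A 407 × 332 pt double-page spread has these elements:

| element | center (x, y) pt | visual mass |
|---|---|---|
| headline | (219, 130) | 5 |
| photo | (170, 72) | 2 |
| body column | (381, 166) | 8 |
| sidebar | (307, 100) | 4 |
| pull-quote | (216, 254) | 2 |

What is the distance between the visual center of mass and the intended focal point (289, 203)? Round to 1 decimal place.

≈ 58.8 pt

Weights sum to 5 + 2 + 8 + 4 + 2 = 21.
x: (5·219 + 2·170 + 8·381 + 4·307 + 2·216) / 21 = 6143 / 21 ≈ 292.52
y: (5·130 + 2·72 + 8·166 + 4·100 + 2·254) / 21 = 3030 / 21 ≈ 144.29
From (289, 203): dx = 3.52, dy = -58.71, so the distance is √(dx²+dy²) ≈ 58.82.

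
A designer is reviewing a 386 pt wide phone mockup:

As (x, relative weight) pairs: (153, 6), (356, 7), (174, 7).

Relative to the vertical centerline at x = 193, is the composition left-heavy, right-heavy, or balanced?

Σw = 6 + 7 + 7 = 20.
Σw·x = 6·153 + 7·356 + 7·174 = 4628, so x̄ = 4628/20 ≈ 231.40.
231.4 lies right of the midline 193, so the layout is right-heavy.

right-heavy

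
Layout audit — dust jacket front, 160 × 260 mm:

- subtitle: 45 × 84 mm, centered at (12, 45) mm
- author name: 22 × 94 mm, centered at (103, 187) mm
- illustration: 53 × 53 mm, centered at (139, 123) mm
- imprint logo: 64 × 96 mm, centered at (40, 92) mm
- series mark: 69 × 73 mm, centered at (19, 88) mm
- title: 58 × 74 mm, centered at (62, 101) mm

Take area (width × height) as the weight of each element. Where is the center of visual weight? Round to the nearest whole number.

Taking area as weight: subtitle 45·84 = 3780, author name 22·94 = 2068, illustration 53·53 = 2809, imprint logo 64·96 = 6144, series mark 69·73 = 5037, title 58·74 = 4292. Sum 24130.
x-moment: 3780·12 + 2068·103 + 2809·139 + 6144·40 + 5037·19 + 4292·62 = 1256382; centroid 1256382/24130 ≈ 52.07.
y-moment: 3780·45 + 2068·187 + 2809·123 + 6144·92 + 5037·88 + 4292·101 = 2344319; centroid 2344319/24130 ≈ 97.15.

(52, 97)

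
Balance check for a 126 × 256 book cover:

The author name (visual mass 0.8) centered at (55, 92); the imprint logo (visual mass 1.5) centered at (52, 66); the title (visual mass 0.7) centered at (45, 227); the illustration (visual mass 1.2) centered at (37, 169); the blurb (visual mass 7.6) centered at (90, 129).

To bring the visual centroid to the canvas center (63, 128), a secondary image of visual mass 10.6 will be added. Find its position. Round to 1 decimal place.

(49.9, 127.6)

After adding the secondary image, total weight = 0.8 + 1.5 + 0.7 + 1.2 + 7.6 + 10.6 = 22.4.
Along x: (881.9 + 10.6·x) / 22.4 = 63 (existing moment 0.8·55 + 1.5·52 + 0.7·45 + 1.2·37 + 7.6·90 = 881.9) ⇒ x = (1411.2 − 881.9) / 10.6 ≈ 49.93.
Along y: (1514.7 + 10.6·y) / 22.4 = 128 (existing moment 0.8·92 + 1.5·66 + 0.7·227 + 1.2·169 + 7.6·129 = 1514.7) ⇒ y = (2867.2 − 1514.7) / 10.6 ≈ 127.59.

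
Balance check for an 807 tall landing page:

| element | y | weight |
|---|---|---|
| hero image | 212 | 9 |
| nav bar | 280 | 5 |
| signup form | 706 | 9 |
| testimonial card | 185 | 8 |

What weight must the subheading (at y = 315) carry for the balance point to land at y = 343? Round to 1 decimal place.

w ≈ 18.2

Fixed elements: Σw = 9 + 5 + 9 + 8 = 31, Σw·y = 9·212 + 5·280 + 9·706 + 8·185 = 11142.
Set Σw·y/Σw = 343: (11142 + 315w) = 343·(31 + w).
So w = (343·31 − 11142)/(315 − 343) = -509/-28 ≈ 18.18.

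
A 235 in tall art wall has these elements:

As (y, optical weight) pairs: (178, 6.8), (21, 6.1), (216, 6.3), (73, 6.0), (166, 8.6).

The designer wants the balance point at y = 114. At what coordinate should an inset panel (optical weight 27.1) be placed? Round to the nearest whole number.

After adding the inset panel, total weight = 6.8 + 6.1 + 6.3 + 6.0 + 8.6 + 27.1 = 60.9.
Along y: (4564.9 + 27.1·y) / 60.9 = 114 (existing moment 6.8·178 + 6.1·21 + 6.3·216 + 6.0·73 + 8.6·166 = 4564.9) ⇒ y = (6942.6 − 4564.9) / 27.1 ≈ 87.74.

y ≈ 88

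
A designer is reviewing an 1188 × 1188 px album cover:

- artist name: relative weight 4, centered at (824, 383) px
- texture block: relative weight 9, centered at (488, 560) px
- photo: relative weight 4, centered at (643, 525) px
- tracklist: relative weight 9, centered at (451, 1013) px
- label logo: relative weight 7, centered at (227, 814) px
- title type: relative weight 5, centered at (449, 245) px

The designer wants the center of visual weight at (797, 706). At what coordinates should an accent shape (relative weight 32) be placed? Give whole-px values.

(1176, 772)

New total weight: (4 + 9 + 4 + 9 + 7 + 5) + 32 = 70.
Along x: (18153 + 32·x) / 70 = 797 (existing moment 4·824 + 9·488 + 4·643 + 9·451 + 7·227 + 5·449 = 18153) ⇒ x = (55790 − 18153) / 32 ≈ 1176.16.
Along y: (24712 + 32·y) / 70 = 706 (existing moment 4·383 + 9·560 + 4·525 + 9·1013 + 7·814 + 5·245 = 24712) ⇒ y = (49420 − 24712) / 32 ≈ 772.12.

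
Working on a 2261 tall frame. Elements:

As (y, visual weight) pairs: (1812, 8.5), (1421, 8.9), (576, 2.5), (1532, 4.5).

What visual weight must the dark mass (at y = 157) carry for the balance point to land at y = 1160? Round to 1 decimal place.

w ≈ 8.1

Fixed elements: Σw = 8.5 + 8.9 + 2.5 + 4.5 = 24.4, Σw·y = 8.5·1812 + 8.9·1421 + 2.5·576 + 4.5·1532 = 36382.9.
For the centroid to hit 1160: (36382.9 + w·157) / (24.4 + w) = 1160.
Solving: w = (1160·24.4 − 36382.9) / (157 − 1160) = -8078.9 / -1003 ≈ 8.05.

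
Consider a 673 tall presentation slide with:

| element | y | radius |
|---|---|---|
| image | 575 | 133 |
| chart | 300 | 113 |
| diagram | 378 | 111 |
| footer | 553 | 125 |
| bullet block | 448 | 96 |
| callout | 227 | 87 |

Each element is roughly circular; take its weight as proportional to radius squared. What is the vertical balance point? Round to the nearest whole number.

r² weights: image 133² = 17689, chart 113² = 12769, diagram 111² = 12321, footer 125² = 15625, bullet block 96² = 9216, callout 87² = 7569. Total = 75189.
y: (17689·575 + 12769·300 + 12321·378 + 15625·553 + 9216·448 + 7569·227) / 75189 = 33146769 / 75189 ≈ 440.85

y ≈ 441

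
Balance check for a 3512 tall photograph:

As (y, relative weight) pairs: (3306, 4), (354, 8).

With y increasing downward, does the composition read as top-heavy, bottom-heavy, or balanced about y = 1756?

top-heavy

Total weight = 4 + 8 = 12.
y-moment: 4·3306 + 8·354 = 16056; centroid 16056/12 ≈ 1338.00.
Since 1338.0 is above (smaller y than) 1756, the composition reads top-heavy.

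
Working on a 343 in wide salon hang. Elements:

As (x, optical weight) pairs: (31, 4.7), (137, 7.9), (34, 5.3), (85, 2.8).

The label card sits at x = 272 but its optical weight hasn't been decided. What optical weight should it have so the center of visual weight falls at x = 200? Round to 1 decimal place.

Fixed elements: Σw = 4.7 + 7.9 + 5.3 + 2.8 = 20.7, Σw·x = 4.7·31 + 7.9·137 + 5.3·34 + 2.8·85 = 1646.2.
Set Σw·x/Σw = 200: (1646.2 + 272w) = 200·(20.7 + w).
So w = (200·20.7 − 1646.2)/(272 − 200) = 2493.8/72 ≈ 34.64.

w ≈ 34.6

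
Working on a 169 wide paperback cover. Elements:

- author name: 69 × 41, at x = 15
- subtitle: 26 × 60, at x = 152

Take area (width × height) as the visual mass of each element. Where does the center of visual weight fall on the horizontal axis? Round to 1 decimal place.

Taking area as weight: author name 69·41 = 2829, subtitle 26·60 = 1560. Sum 4389.
Σw·x = 2829·15 + 1560·152 = 279555, so x̄ = 279555/4389 ≈ 63.69.

x ≈ 63.7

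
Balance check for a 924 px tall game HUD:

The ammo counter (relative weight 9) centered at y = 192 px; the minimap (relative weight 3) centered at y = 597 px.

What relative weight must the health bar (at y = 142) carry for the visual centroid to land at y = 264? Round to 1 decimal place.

Fixed elements: Σw = 9 + 3 = 12, Σw·y = 9·192 + 3·597 = 3519.
Set Σw·y/Σw = 264: (3519 + 142w) = 264·(12 + w).
Solving: w = (264·12 − 3519) / (142 − 264) = -351 / -122 ≈ 2.88.

w ≈ 2.9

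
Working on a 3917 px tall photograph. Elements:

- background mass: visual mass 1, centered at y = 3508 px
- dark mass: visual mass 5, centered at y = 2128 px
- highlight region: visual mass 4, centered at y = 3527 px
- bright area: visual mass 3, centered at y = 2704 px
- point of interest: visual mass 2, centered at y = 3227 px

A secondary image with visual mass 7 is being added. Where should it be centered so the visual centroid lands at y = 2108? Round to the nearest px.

With the secondary image, Σw becomes 1 + 5 + 4 + 3 + 2 + 7 = 22.
y: target moment 22×2108 = 46376; current 1·3508 + 5·2128 + 4·3527 + 3·2704 + 2·3227 = 42822; the secondary image supplies 3554, so y = 3554/7 ≈ 507.71.

y ≈ 508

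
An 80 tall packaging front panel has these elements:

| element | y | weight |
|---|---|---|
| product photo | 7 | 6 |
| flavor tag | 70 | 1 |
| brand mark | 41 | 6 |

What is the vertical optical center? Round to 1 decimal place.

Σw = 6 + 1 + 6 = 13.
y-moment: 6·7 + 1·70 + 6·41 = 358; centroid 358/13 ≈ 27.54.

y ≈ 27.5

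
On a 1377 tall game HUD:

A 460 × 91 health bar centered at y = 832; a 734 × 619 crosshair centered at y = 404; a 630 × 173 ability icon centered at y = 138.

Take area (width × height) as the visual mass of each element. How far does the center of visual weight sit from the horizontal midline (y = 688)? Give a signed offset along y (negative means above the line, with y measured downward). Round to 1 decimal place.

Areas: health bar 460·91 = 41860, crosshair 734·619 = 454346, ability icon 630·173 = 108990. Total weight = 605196.
Σw·y = 41860·832 + 454346·404 + 108990·138 = 233423924, so ȳ = 233423924/605196 ≈ 385.70.
Offset from y = 688: 385.70 − 688 ≈ -302.30.

≈ -302.3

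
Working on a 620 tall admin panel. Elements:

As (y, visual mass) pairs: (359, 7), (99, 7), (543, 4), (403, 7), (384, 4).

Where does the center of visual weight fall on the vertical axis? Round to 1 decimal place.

Weights sum to 7 + 7 + 4 + 7 + 4 = 29.
y-moment: 7·359 + 7·99 + 4·543 + 7·403 + 4·384 = 9735; centroid 9735/29 ≈ 335.69.

y ≈ 335.7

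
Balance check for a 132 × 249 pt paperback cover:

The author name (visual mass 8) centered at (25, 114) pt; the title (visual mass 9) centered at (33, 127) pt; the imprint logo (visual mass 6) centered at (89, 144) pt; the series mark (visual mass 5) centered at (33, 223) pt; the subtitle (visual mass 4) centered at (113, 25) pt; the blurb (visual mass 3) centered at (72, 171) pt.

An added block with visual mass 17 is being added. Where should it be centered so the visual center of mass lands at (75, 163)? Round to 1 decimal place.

(119.8, 225.2)

With the added block, Σw becomes 8 + 9 + 6 + 5 + 4 + 3 + 17 = 52.
Along x: (1864 + 17·x) / 52 = 75 (existing moment 8·25 + 9·33 + 6·89 + 5·33 + 4·113 + 3·72 = 1864) ⇒ x = (3900 − 1864) / 17 ≈ 119.76.
Along y: (4647 + 17·y) / 52 = 163 (existing moment 8·114 + 9·127 + 6·144 + 5·223 + 4·25 + 3·171 = 4647) ⇒ y = (8476 − 4647) / 17 ≈ 225.24.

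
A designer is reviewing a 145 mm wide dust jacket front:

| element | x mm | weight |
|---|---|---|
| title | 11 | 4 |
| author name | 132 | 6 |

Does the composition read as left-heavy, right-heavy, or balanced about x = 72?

right-heavy

Weights sum to 4 + 6 = 10.
x: (4·11 + 6·132) / 10 = 836 / 10 ≈ 83.60
83.6 vs midline 72 → right-heavy.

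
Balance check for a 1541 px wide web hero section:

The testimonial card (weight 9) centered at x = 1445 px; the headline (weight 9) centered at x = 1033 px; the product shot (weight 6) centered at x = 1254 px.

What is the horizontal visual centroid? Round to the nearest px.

Weights sum to 9 + 9 + 6 = 24.
x: (9·1445 + 9·1033 + 6·1254) / 24 = 29826 / 24 ≈ 1242.75

x ≈ 1243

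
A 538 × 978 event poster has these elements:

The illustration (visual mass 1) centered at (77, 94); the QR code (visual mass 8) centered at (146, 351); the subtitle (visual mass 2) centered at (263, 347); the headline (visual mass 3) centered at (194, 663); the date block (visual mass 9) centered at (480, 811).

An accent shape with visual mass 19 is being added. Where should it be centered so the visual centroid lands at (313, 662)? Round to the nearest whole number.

After adding the accent shape, total weight = 1 + 8 + 2 + 3 + 9 + 19 = 42.
x: need Σw·x = 42·313 = 13146. Existing = 1·77 + 8·146 + 2·263 + 3·194 + 9·480 = 6673. Remainder 6473 / 19 ≈ 340.68.
y: need Σw·y = 42·662 = 27804. Existing = 1·94 + 8·351 + 2·347 + 3·663 + 9·811 = 12884. Remainder 14920 / 19 ≈ 785.26.

(341, 785)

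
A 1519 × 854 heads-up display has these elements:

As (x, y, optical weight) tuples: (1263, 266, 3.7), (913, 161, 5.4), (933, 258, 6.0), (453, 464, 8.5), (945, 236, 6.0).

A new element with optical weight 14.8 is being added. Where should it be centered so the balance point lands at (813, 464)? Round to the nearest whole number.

After adding the new element, total weight = 3.7 + 5.4 + 6.0 + 8.5 + 6.0 + 14.8 = 44.4.
x: target moment 44.4×813 = 36097.2; current 3.7·1263 + 5.4·913 + 6.0·933 + 8.5·453 + 6.0·945 = 24721.8; the new element supplies 11375.4, so x = 11375.4/14.8 ≈ 768.61.
y: target moment 44.4×464 = 20601.6; current 3.7·266 + 5.4·161 + 6.0·258 + 8.5·464 + 6.0·236 = 8761.6; the new element supplies 11840.0, so y = 11840.0/14.8 ≈ 800.00.

(769, 800)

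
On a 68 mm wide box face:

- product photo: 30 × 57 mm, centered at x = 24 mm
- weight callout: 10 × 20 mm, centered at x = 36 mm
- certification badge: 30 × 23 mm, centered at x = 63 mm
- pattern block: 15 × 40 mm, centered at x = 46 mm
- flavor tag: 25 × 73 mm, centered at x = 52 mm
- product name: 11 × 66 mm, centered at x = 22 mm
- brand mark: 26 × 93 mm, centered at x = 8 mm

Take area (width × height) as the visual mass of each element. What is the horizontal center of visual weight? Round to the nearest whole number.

x ≈ 31

Taking area as weight: product photo 30·57 = 1710, weight callout 10·20 = 200, certification badge 30·23 = 690, pattern block 15·40 = 600, flavor tag 25·73 = 1825, product name 11·66 = 726, brand mark 26·93 = 2418. Sum 8169.
x-moment: 1710·24 + 200·36 + 690·63 + 600·46 + 1825·52 + 726·22 + 2418·8 = 249526; centroid 249526/8169 ≈ 30.55.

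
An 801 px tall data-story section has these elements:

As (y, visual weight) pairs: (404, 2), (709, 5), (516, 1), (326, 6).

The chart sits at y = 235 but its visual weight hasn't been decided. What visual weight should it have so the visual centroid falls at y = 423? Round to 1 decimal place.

Existing Σw = 14 (2 + 5 + 1 + 6); existing moment 2·404 + 5·709 + 1·516 + 6·326 = 6825.
Set Σw·y/Σw = 423: (6825 + 235w) = 423·(14 + w).
Rearranging, w·(235 − 423) = 423·14 − 6825 = -903, so w ≈ -903/-188 = 4.80.

w ≈ 4.8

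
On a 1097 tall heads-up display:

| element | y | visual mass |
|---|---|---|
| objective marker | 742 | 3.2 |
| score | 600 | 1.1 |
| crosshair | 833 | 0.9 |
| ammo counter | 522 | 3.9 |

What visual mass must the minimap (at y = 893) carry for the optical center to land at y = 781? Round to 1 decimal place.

Known weights sum to 3.2 + 1.1 + 0.9 + 3.9 = 9.1; their moment is 3.2·742 + 1.1·600 + 0.9·833 + 3.9·522 = 5819.9.
For the centroid to hit 781: (5819.9 + w·893) / (9.1 + w) = 781.
Rearranging, w·(893 − 781) = 781·9.1 − 5819.9 = 1287.2, so w ≈ 1287.2/112 = 11.49.

w ≈ 11.5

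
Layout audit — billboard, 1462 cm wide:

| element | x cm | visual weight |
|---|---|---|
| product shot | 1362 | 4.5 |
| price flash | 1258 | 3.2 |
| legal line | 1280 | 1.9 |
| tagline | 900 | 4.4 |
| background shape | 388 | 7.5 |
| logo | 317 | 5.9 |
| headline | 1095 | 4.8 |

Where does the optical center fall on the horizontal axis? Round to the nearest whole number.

Weights sum to 4.5 + 3.2 + 1.9 + 4.4 + 7.5 + 5.9 + 4.8 = 32.2.
Σw·x = 26582.9; x̄ = 26582.9/32.2 ≈ 825.56.

x ≈ 826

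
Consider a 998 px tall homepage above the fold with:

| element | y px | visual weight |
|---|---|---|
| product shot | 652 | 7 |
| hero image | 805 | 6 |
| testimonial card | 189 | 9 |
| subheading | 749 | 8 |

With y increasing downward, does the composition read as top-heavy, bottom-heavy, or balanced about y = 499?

bottom-heavy

Total weight = 7 + 6 + 9 + 8 = 30.
y: (7·652 + 6·805 + 9·189 + 8·749) / 30 = 17087 / 30 ≈ 569.57
Since 569.6 is below (larger y than) 499, the composition reads bottom-heavy.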